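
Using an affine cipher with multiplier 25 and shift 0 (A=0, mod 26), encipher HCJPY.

H(7): 25·7+0=175≡19 → T
C(2): 25·2+0=50≡24 → Y
J(9): 25·9+0=225≡17 → R
P(15): 25·15+0=375≡11 → L
Y(24): 25·24+0=600≡2 → C

TYRLC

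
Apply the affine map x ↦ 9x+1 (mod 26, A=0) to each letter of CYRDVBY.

TJYCIKJ

C(2): 9·2+1=19 → T
Y(24): 9·24+1=217≡9 → J
R(17): 9·17+1=154≡24 → Y
D(3): 9·3+1=28≡2 → C
V(21): 9·21+1=190≡8 → I
B(1): 9·1+1=10 → K
Y(24): 9·24+1=217≡9 → J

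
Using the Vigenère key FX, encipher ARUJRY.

FOZGWV

Repeat the key across the message: FXFXFX
A(0)+F(5): 5 → F
R(17)+X(23): 40≡14 → O
U(20)+F(5): 25 → Z
J(9)+X(23): 32≡6 → G
R(17)+F(5): 22 → W
Y(24)+X(23): 47≡21 → V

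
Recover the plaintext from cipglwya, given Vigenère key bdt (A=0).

bfwfidxx

Repeat the key across the ciphertext: bdtbdtbd
c(2)−b(1): 1 → b
i(8)−d(3): 5 → f
p(15)−t(19): -4≡22 → w
g(6)−b(1): 5 → f
l(11)−d(3): 8 → i
w(22)−t(19): 3 → d
y(24)−b(1): 23 → x
a(0)−d(3): -3≡23 → x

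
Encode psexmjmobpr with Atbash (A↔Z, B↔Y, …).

khvcnqnlyki

p(15) → k(10)
s(18) → h(7)
e(4) → v(21)
x(23) → c(2)
m(12) → n(13)
j(9) → q(16)
m(12) → n(13)
o(14) → l(11)
b(1) → y(24)
p(15) → k(10)
r(17) → i(8)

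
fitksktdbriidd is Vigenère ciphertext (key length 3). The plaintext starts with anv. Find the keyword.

fvy

Subtract each crib letter from the matching ciphertext letter (mod 26):
f(5)−a(0)=5 → f
i(8)−n(13)=-5≡21 → v
t(19)−v(21)=-2≡24 → y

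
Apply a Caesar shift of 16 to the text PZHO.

FPXE

P(15): 15+16=31≡5 → F
Z(25): 25+16=41≡15 → P
H(7): 7+16=23 → X
O(14): 14+16=30≡4 → E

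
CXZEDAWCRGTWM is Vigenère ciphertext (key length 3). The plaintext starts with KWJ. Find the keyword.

Subtract each crib letter from the matching ciphertext letter (mod 26):
C(2)−K(10)=-8≡18 → S
X(23)−W(22)=1 → B
Z(25)−J(9)=16 → Q

SBQ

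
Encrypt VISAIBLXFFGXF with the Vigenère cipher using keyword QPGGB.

LXYGJRADLGWML

Repeat the key across the message: QPGGBQPGGBQPG
V(21)+Q(16): 37≡11 → L
I(8)+P(15): 23 → X
S(18)+G(6): 24 → Y
A(0)+G(6): 6 → G
I(8)+B(1): 9 → J
B(1)+Q(16): 17 → R
L(11)+P(15): 26≡0 → A
X(23)+G(6): 29≡3 → D
F(5)+G(6): 11 → L
F(5)+B(1): 6 → G
G(6)+Q(16): 22 → W
X(23)+P(15): 38≡12 → M
F(5)+G(6): 11 → L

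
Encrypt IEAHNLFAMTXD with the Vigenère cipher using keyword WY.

ECWFJJBYIRTB

Repeat the key across the message: WYWYWYWYWYWY
I(8)+W(22): 30≡4 → E
E(4)+Y(24): 28≡2 → C
A(0)+W(22): 22 → W
H(7)+Y(24): 31≡5 → F
N(13)+W(22): 35≡9 → J
L(11)+Y(24): 35≡9 → J
F(5)+W(22): 27≡1 → B
A(0)+Y(24): 24 → Y
M(12)+W(22): 34≡8 → I
T(19)+Y(24): 43≡17 → R
X(23)+W(22): 45≡19 → T
D(3)+Y(24): 27≡1 → B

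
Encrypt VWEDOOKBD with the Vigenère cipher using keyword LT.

GPPWZHVUO

Repeat the key across the message: LTLTLTLTL
V(21)+L(11): 32≡6 → G
W(22)+T(19): 41≡15 → P
E(4)+L(11): 15 → P
D(3)+T(19): 22 → W
O(14)+L(11): 25 → Z
O(14)+T(19): 33≡7 → H
K(10)+L(11): 21 → V
B(1)+T(19): 20 → U
D(3)+L(11): 14 → O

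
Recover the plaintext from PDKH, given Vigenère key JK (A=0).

Repeat the key across the ciphertext: JKJK
P(15)−J(9): 6 → G
D(3)−K(10): -7≡19 → T
K(10)−J(9): 1 → B
H(7)−K(10): -3≡23 → X

GTBX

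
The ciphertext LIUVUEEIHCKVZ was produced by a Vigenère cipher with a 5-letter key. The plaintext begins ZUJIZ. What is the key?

Subtract each crib letter from the matching ciphertext letter (mod 26):
L(11)−Z(25)=-14≡12 → M
I(8)−U(20)=-12≡14 → O
U(20)−J(9)=11 → L
V(21)−I(8)=13 → N
U(20)−Z(25)=-5≡21 → V

MOLNV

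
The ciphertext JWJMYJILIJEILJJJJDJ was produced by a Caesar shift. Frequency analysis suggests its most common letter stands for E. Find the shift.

The most frequent ciphertext letter is J (appears 9 times).
J is position 9; E is position 4.
Shift = 5.

5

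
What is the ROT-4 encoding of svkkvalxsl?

wzoozepbwp

s(18): 18+4=22 → w
v(21): 21+4=25 → z
k(10): 10+4=14 → o
k(10): 10+4=14 → o
v(21): 21+4=25 → z
a(0): 0+4=4 → e
l(11): 11+4=15 → p
x(23): 23+4=27≡1 → b
s(18): 18+4=22 → w
l(11): 11+4=15 → p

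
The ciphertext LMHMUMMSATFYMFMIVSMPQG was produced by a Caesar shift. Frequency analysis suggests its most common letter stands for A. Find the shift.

12

The most frequent ciphertext letter is M (appears 7 times).
M is position 12; A is position 0.
Shift = 12.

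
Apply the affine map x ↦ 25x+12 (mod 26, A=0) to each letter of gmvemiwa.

gariaeqm

g(6): 25·6+12=162≡6 → g
m(12): 25·12+12=312≡0 → a
v(21): 25·21+12=537≡17 → r
e(4): 25·4+12=112≡8 → i
m(12): 25·12+12=312≡0 → a
i(8): 25·8+12=212≡4 → e
w(22): 25·22+12=562≡16 → q
a(0): 25·0+12=12 → m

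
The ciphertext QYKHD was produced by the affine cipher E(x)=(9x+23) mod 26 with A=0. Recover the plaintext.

The inverse of 9 mod 26 is 3, since 9·3=27≡1. Apply D(y)=3·(y−23) mod 26:
Q(16): 3·(16−23)=-21≡5 → F
Y(24): 3·(24−23)=3 → D
K(10): 3·(10−23)=-39≡13 → N
H(7): 3·(7−23)=-48≡4 → E
D(3): 3·(3−23)=-60≡18 → S

FDNES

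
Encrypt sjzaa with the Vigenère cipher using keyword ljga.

dsfal

Repeat the key across the message: ljgal
s(18)+l(11): 29≡3 → d
j(9)+j(9): 18 → s
z(25)+g(6): 31≡5 → f
a(0)+a(0): 0 → a
a(0)+l(11): 11 → l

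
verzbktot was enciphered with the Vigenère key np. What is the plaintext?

Repeat the key across the ciphertext: npnpnpnpn
v(21)−n(13): 8 → i
e(4)−p(15): -11≡15 → p
r(17)−n(13): 4 → e
z(25)−p(15): 10 → k
b(1)−n(13): -12≡14 → o
k(10)−p(15): -5≡21 → v
t(19)−n(13): 6 → g
o(14)−p(15): -1≡25 → z
t(19)−n(13): 6 → g

ipekovgzg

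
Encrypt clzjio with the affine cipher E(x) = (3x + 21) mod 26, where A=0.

bcswtl

c(2): 3·2+21=27≡1 → b
l(11): 3·11+21=54≡2 → c
z(25): 3·25+21=96≡18 → s
j(9): 3·9+21=48≡22 → w
i(8): 3·8+21=45≡19 → t
o(14): 3·14+21=63≡11 → l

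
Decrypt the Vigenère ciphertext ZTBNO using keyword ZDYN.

Repeat the key across the ciphertext: ZDYNZ
Z(25)−Z(25): 0 → A
T(19)−D(3): 16 → Q
B(1)−Y(24): -23≡3 → D
N(13)−N(13): 0 → A
O(14)−Z(25): -11≡15 → P

AQDAP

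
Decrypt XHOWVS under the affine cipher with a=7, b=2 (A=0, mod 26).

The inverse of 7 mod 26 is 15, since 7·15=105≡1. Apply D(y)=15·(y−2) mod 26:
X(23): 15·(23−2)=315≡3 → D
H(7): 15·(7−2)=75≡23 → X
O(14): 15·(14−2)=180≡24 → Y
W(22): 15·(22−2)=300≡14 → O
V(21): 15·(21−2)=285≡25 → Z
S(18): 15·(18−2)=240≡6 → G

DXYOZG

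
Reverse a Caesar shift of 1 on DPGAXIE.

D(3): 3−1=2 → C
P(15): 15−1=14 → O
G(6): 6−1=5 → F
A(0): 0−1=-1≡25 → Z
X(23): 23−1=22 → W
I(8): 8−1=7 → H
E(4): 4−1=3 → D

COFZWHD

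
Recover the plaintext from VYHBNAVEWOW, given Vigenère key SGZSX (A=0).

Repeat the key across the ciphertext: SGZSXSGZSXS
V(21)−S(18): 3 → D
Y(24)−G(6): 18 → S
H(7)−Z(25): -18≡8 → I
B(1)−S(18): -17≡9 → J
N(13)−X(23): -10≡16 → Q
A(0)−S(18): -18≡8 → I
V(21)−G(6): 15 → P
E(4)−Z(25): -21≡5 → F
W(22)−S(18): 4 → E
O(14)−X(23): -9≡17 → R
W(22)−S(18): 4 → E

DSIJQIPFERE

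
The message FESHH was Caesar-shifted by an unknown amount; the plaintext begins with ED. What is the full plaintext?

From the crib: F(5)−E(4)=1, so the shift is 1.
Subtract 1 from each ciphertext letter:
F(5): 5−1=4 → E
E(4): 4−1=3 → D
S(18): 18−1=17 → R
H(7): 7−1=6 → G
H(7): 7−1=6 → G

EDRGG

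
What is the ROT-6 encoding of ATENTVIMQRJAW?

GZKTZBOSWXPGC

A(0): 0+6=6 → G
T(19): 19+6=25 → Z
E(4): 4+6=10 → K
N(13): 13+6=19 → T
T(19): 19+6=25 → Z
V(21): 21+6=27≡1 → B
I(8): 8+6=14 → O
M(12): 12+6=18 → S
Q(16): 16+6=22 → W
R(17): 17+6=23 → X
J(9): 9+6=15 → P
A(0): 0+6=6 → G
W(22): 22+6=28≡2 → C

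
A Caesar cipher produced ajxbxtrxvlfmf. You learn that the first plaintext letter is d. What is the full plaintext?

From the crib: a(0)−d(3)=-3≡23, so the shift is 23.
Subtract 23 from each ciphertext letter:
a(0): 0−23=-23≡3 → d
j(9): 9−23=-14≡12 → m
x(23): 23−23=0 → a
b(1): 1−23=-22≡4 → e
x(23): 23−23=0 → a
t(19): 19−23=-4≡22 → w
r(17): 17−23=-6≡20 → u
x(23): 23−23=0 → a
v(21): 21−23=-2≡24 → y
l(11): 11−23=-12≡14 → o
f(5): 5−23=-18≡8 → i
m(12): 12−23=-11≡15 → p
f(5): 5−23=-18≡8 → i

dmaeawuayoipi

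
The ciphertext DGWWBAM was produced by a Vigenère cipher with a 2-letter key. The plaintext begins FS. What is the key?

Subtract each crib letter from the matching ciphertext letter (mod 26):
D(3)−F(5)=-2≡24 → Y
G(6)−S(18)=-12≡14 → O

YO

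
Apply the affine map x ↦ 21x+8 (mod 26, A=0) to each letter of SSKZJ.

S(18): 21·18+8=386≡22 → W
S(18): 21·18+8=386≡22 → W
K(10): 21·10+8=218≡10 → K
Z(25): 21·25+8=533≡13 → N
J(9): 21·9+8=197≡15 → P

WWKNP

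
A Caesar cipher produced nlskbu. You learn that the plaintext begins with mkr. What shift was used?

1

From the crib: n(13)−m(12)=1, so the shift is 1.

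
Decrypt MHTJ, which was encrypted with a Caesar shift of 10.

M(12): 12−10=2 → C
H(7): 7−10=-3≡23 → X
T(19): 19−10=9 → J
J(9): 9−10=-1≡25 → Z

CXJZ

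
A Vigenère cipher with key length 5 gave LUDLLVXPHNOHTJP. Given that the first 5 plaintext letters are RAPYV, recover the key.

Subtract each crib letter from the matching ciphertext letter (mod 26):
L(11)−R(17)=-6≡20 → U
U(20)−A(0)=20 → U
D(3)−P(15)=-12≡14 → O
L(11)−Y(24)=-13≡13 → N
L(11)−V(21)=-10≡16 → Q

UUONQ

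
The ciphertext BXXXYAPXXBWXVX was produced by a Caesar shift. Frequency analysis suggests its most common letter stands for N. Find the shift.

The most frequent ciphertext letter is X (appears 7 times).
X is position 23; N is position 13.
Shift = 10.

10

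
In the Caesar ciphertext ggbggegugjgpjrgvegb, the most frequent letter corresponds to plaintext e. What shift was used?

2

The most frequent ciphertext letter is g (appears 9 times).
g is position 6; e is position 4.
Shift = 2.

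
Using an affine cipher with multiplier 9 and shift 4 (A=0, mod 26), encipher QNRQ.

Q(16): 9·16+4=148≡18 → S
N(13): 9·13+4=121≡17 → R
R(17): 9·17+4=157≡1 → B
Q(16): 9·16+4=148≡18 → S

SRBS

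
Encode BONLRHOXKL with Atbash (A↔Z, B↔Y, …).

YLMOISLCPO

B(1) → Y(24)
O(14) → L(11)
N(13) → M(12)
L(11) → O(14)
R(17) → I(8)
H(7) → S(18)
O(14) → L(11)
X(23) → C(2)
K(10) → P(15)
L(11) → O(14)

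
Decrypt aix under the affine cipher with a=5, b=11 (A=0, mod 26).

dps

The inverse of 5 mod 26 is 21, since 5·21=105≡1. Apply D(y)=21·(y−11) mod 26:
a(0): 21·(0−11)=-231≡3 → d
i(8): 21·(8−11)=-63≡15 → p
x(23): 21·(23−11)=252≡18 → s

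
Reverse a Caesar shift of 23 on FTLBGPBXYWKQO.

F(5): 5−23=-18≡8 → I
T(19): 19−23=-4≡22 → W
L(11): 11−23=-12≡14 → O
B(1): 1−23=-22≡4 → E
G(6): 6−23=-17≡9 → J
P(15): 15−23=-8≡18 → S
B(1): 1−23=-22≡4 → E
X(23): 23−23=0 → A
Y(24): 24−23=1 → B
W(22): 22−23=-1≡25 → Z
K(10): 10−23=-13≡13 → N
Q(16): 16−23=-7≡19 → T
O(14): 14−23=-9≡17 → R

IWOEJSEABZNTR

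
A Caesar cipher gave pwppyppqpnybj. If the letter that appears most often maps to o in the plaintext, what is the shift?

The most frequent ciphertext letter is p (appears 6 times).
p is position 15; o is position 14.
Shift = 1.

1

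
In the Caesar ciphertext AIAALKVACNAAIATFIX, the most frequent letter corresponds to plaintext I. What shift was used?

18

The most frequent ciphertext letter is A (appears 7 times).
A is position 0; I is position 8.
Shift = -8≡18.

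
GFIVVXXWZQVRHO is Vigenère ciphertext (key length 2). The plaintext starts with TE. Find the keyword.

NB

Subtract each crib letter from the matching ciphertext letter (mod 26):
G(6)−T(19)=-13≡13 → N
F(5)−E(4)=1 → B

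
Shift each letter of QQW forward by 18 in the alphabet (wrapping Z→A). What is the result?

Q(16): 16+18=34≡8 → I
Q(16): 16+18=34≡8 → I
W(22): 22+18=40≡14 → O

IIO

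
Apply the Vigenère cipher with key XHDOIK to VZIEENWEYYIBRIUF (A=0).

SGLSMXTLBMQLOPXT

Repeat the key across the message: XHDOIKXHDOIKXHDO
V(21)+X(23): 44≡18 → S
Z(25)+H(7): 32≡6 → G
I(8)+D(3): 11 → L
E(4)+O(14): 18 → S
E(4)+I(8): 12 → M
N(13)+K(10): 23 → X
W(22)+X(23): 45≡19 → T
E(4)+H(7): 11 → L
Y(24)+D(3): 27≡1 → B
Y(24)+O(14): 38≡12 → M
I(8)+I(8): 16 → Q
B(1)+K(10): 11 → L
R(17)+X(23): 40≡14 → O
I(8)+H(7): 15 → P
U(20)+D(3): 23 → X
F(5)+O(14): 19 → T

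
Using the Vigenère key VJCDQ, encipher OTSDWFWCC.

Repeat the key across the message: VJCDQVJCD
O(14)+V(21): 35≡9 → J
T(19)+J(9): 28≡2 → C
S(18)+C(2): 20 → U
D(3)+D(3): 6 → G
W(22)+Q(16): 38≡12 → M
F(5)+V(21): 26≡0 → A
W(22)+J(9): 31≡5 → F
C(2)+C(2): 4 → E
C(2)+D(3): 5 → F

JCUGMAFEF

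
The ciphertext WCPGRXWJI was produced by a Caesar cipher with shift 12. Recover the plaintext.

W(22): 22−12=10 → K
C(2): 2−12=-10≡16 → Q
P(15): 15−12=3 → D
G(6): 6−12=-6≡20 → U
R(17): 17−12=5 → F
X(23): 23−12=11 → L
W(22): 22−12=10 → K
J(9): 9−12=-3≡23 → X
I(8): 8−12=-4≡22 → W

KQDUFLKXW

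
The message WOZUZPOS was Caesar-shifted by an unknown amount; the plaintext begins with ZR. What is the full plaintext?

ZRCXCSRV

From the crib: W(22)−Z(25)=-3≡23, so the shift is 23.
Subtract 23 from each ciphertext letter:
W(22): 22−23=-1≡25 → Z
O(14): 14−23=-9≡17 → R
Z(25): 25−23=2 → C
U(20): 20−23=-3≡23 → X
Z(25): 25−23=2 → C
P(15): 15−23=-8≡18 → S
O(14): 14−23=-9≡17 → R
S(18): 18−23=-5≡21 → V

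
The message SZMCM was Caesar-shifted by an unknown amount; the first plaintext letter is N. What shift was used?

From the crib: S(18)−N(13)=5, so the shift is 5.

5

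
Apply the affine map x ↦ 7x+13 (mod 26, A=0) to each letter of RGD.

R(17): 7·17+13=132≡2 → C
G(6): 7·6+13=55≡3 → D
D(3): 7·3+13=34≡8 → I

CDI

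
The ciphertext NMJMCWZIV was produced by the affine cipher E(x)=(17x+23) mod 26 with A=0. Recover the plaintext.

EHQHLDUTG

The inverse of 17 mod 26 is 23, since 17·23=391≡1. Apply D(y)=23·(y−23) mod 26:
N(13): 23·(13−23)=-230≡4 → E
M(12): 23·(12−23)=-253≡7 → H
J(9): 23·(9−23)=-322≡16 → Q
M(12): 23·(12−23)=-253≡7 → H
C(2): 23·(2−23)=-483≡11 → L
W(22): 23·(22−23)=-23≡3 → D
Z(25): 23·(25−23)=46≡20 → U
I(8): 23·(8−23)=-345≡19 → T
V(21): 23·(21−23)=-46≡6 → G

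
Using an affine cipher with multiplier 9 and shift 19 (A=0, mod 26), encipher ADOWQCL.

A(0): 9·0+19=19 → T
D(3): 9·3+19=46≡20 → U
O(14): 9·14+19=145≡15 → P
W(22): 9·22+19=217≡9 → J
Q(16): 9·16+19=163≡7 → H
C(2): 9·2+19=37≡11 → L
L(11): 9·11+19=118≡14 → O

TUPJHLO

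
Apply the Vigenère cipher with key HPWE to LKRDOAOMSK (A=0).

SZNHVPKQZZ

Repeat the key across the message: HPWEHPWEHP
L(11)+H(7): 18 → S
K(10)+P(15): 25 → Z
R(17)+W(22): 39≡13 → N
D(3)+E(4): 7 → H
O(14)+H(7): 21 → V
A(0)+P(15): 15 → P
O(14)+W(22): 36≡10 → K
M(12)+E(4): 16 → Q
S(18)+H(7): 25 → Z
K(10)+P(15): 25 → Z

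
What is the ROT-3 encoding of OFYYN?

O(14): 14+3=17 → R
F(5): 5+3=8 → I
Y(24): 24+3=27≡1 → B
Y(24): 24+3=27≡1 → B
N(13): 13+3=16 → Q

RIBBQ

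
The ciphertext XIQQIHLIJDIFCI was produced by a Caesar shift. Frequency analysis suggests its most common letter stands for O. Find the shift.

20

The most frequent ciphertext letter is I (appears 5 times).
I is position 8; O is position 14.
Shift = -6≡20.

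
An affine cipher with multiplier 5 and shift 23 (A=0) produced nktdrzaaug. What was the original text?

The inverse of 5 mod 26 is 21, since 5·21=105≡1. Apply D(y)=21·(y−23) mod 26:
n(13): 21·(13−23)=-210≡24 → y
k(10): 21·(10−23)=-273≡13 → n
t(19): 21·(19−23)=-84≡20 → u
d(3): 21·(3−23)=-420≡22 → w
r(17): 21·(17−23)=-126≡4 → e
z(25): 21·(25−23)=42≡16 → q
a(0): 21·(0−23)=-483≡11 → l
a(0): 21·(0−23)=-483≡11 → l
u(20): 21·(20−23)=-63≡15 → p
g(6): 21·(6−23)=-357≡7 → h

ynuweqllph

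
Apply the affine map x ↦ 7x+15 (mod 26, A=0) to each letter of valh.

gpom

v(21): 7·21+15=162≡6 → g
a(0): 7·0+15=15 → p
l(11): 7·11+15=92≡14 → o
h(7): 7·7+15=64≡12 → m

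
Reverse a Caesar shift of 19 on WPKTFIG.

W(22): 22−19=3 → D
P(15): 15−19=-4≡22 → W
K(10): 10−19=-9≡17 → R
T(19): 19−19=0 → A
F(5): 5−19=-14≡12 → M
I(8): 8−19=-11≡15 → P
G(6): 6−19=-13≡13 → N

DWRAMPN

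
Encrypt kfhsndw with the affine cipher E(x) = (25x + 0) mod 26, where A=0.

qvtinxe

k(10): 25·10+0=250≡16 → q
f(5): 25·5+0=125≡21 → v
h(7): 25·7+0=175≡19 → t
s(18): 25·18+0=450≡8 → i
n(13): 25·13+0=325≡13 → n
d(3): 25·3+0=75≡23 → x
w(22): 25·22+0=550≡4 → e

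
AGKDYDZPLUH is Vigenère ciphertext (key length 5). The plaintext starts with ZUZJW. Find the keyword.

BMLUC

Subtract each crib letter from the matching ciphertext letter (mod 26):
A(0)−Z(25)=-25≡1 → B
G(6)−U(20)=-14≡12 → M
K(10)−Z(25)=-15≡11 → L
D(3)−J(9)=-6≡20 → U
Y(24)−W(22)=2 → C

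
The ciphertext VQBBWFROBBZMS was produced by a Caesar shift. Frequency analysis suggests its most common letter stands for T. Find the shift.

The most frequent ciphertext letter is B (appears 4 times).
B is position 1; T is position 19.
Shift = -18≡8.

8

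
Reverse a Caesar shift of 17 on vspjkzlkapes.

ebystiutjynb

v(21): 21−17=4 → e
s(18): 18−17=1 → b
p(15): 15−17=-2≡24 → y
j(9): 9−17=-8≡18 → s
k(10): 10−17=-7≡19 → t
z(25): 25−17=8 → i
l(11): 11−17=-6≡20 → u
k(10): 10−17=-7≡19 → t
a(0): 0−17=-17≡9 → j
p(15): 15−17=-2≡24 → y
e(4): 4−17=-13≡13 → n
s(18): 18−17=1 → b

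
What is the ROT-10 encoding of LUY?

L(11): 11+10=21 → V
U(20): 20+10=30≡4 → E
Y(24): 24+10=34≡8 → I

VEI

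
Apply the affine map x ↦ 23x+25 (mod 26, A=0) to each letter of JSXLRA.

YXISAZ

J(9): 23·9+25=232≡24 → Y
S(18): 23·18+25=439≡23 → X
X(23): 23·23+25=554≡8 → I
L(11): 23·11+25=278≡18 → S
R(17): 23·17+25=416≡0 → A
A(0): 23·0+25=25 → Z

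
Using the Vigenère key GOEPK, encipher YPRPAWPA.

Repeat the key across the message: GOEPKGOE
Y(24)+G(6): 30≡4 → E
P(15)+O(14): 29≡3 → D
R(17)+E(4): 21 → V
P(15)+P(15): 30≡4 → E
A(0)+K(10): 10 → K
W(22)+G(6): 28≡2 → C
P(15)+O(14): 29≡3 → D
A(0)+E(4): 4 → E

EDVEKCDE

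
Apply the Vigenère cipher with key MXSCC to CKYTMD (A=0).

OHQVOP

Repeat the key across the message: MXSCCM
C(2)+M(12): 14 → O
K(10)+X(23): 33≡7 → H
Y(24)+S(18): 42≡16 → Q
T(19)+C(2): 21 → V
M(12)+C(2): 14 → O
D(3)+M(12): 15 → P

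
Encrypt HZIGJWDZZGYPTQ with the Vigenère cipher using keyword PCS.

Repeat the key across the message: PCSPCSPCSPCSPC
H(7)+P(15): 22 → W
Z(25)+C(2): 27≡1 → B
I(8)+S(18): 26≡0 → A
G(6)+P(15): 21 → V
J(9)+C(2): 11 → L
W(22)+S(18): 40≡14 → O
D(3)+P(15): 18 → S
Z(25)+C(2): 27≡1 → B
Z(25)+S(18): 43≡17 → R
G(6)+P(15): 21 → V
Y(24)+C(2): 26≡0 → A
P(15)+S(18): 33≡7 → H
T(19)+P(15): 34≡8 → I
Q(16)+C(2): 18 → S

WBAVLOSBRVAHIS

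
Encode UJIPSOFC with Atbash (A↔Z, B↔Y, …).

FQRKHLUX

U(20) → F(5)
J(9) → Q(16)
I(8) → R(17)
P(15) → K(10)
S(18) → H(7)
O(14) → L(11)
F(5) → U(20)
C(2) → X(23)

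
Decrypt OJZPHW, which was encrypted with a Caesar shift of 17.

XSIYQF

O(14): 14−17=-3≡23 → X
J(9): 9−17=-8≡18 → S
Z(25): 25−17=8 → I
P(15): 15−17=-2≡24 → Y
H(7): 7−17=-10≡16 → Q
W(22): 22−17=5 → F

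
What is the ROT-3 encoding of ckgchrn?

c(2): 2+3=5 → f
k(10): 10+3=13 → n
g(6): 6+3=9 → j
c(2): 2+3=5 → f
h(7): 7+3=10 → k
r(17): 17+3=20 → u
n(13): 13+3=16 → q

fnjfkuq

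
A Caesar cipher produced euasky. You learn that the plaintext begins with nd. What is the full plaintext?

From the crib: e(4)−n(13)=-9≡17, so the shift is 17.
Subtract 17 from each ciphertext letter:
e(4): 4−17=-13≡13 → n
u(20): 20−17=3 → d
a(0): 0−17=-17≡9 → j
s(18): 18−17=1 → b
k(10): 10−17=-7≡19 → t
y(24): 24−17=7 → h

ndjbth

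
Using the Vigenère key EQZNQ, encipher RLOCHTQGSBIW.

VBNPXXGFFRMM

Repeat the key across the message: EQZNQEQZNQEQ
R(17)+E(4): 21 → V
L(11)+Q(16): 27≡1 → B
O(14)+Z(25): 39≡13 → N
C(2)+N(13): 15 → P
H(7)+Q(16): 23 → X
T(19)+E(4): 23 → X
Q(16)+Q(16): 32≡6 → G
G(6)+Z(25): 31≡5 → F
S(18)+N(13): 31≡5 → F
B(1)+Q(16): 17 → R
I(8)+E(4): 12 → M
W(22)+Q(16): 38≡12 → M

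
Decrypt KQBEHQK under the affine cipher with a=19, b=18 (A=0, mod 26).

The inverse of 19 mod 26 is 11, since 19·11=209≡1. Apply D(y)=11·(y−18) mod 26:
K(10): 11·(10−18)=-88≡16 → Q
Q(16): 11·(16−18)=-22≡4 → E
B(1): 11·(1−18)=-187≡21 → V
E(4): 11·(4−18)=-154≡2 → C
H(7): 11·(7−18)=-121≡9 → J
Q(16): 11·(16−18)=-22≡4 → E
K(10): 11·(10−18)=-88≡16 → Q

QEVCJEQ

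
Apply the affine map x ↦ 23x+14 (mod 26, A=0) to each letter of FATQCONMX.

ZOJSIYBEX

F(5): 23·5+14=129≡25 → Z
A(0): 23·0+14=14 → O
T(19): 23·19+14=451≡9 → J
Q(16): 23·16+14=382≡18 → S
C(2): 23·2+14=60≡8 → I
O(14): 23·14+14=336≡24 → Y
N(13): 23·13+14=313≡1 → B
M(12): 23·12+14=290≡4 → E
X(23): 23·23+14=543≡23 → X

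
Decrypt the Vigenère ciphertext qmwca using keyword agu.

qgccu

Repeat the key across the ciphertext: aguag
q(16)−a(0): 16 → q
m(12)−g(6): 6 → g
w(22)−u(20): 2 → c
c(2)−a(0): 2 → c
a(0)−g(6): -6≡20 → u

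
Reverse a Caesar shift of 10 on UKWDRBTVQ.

U(20): 20−10=10 → K
K(10): 10−10=0 → A
W(22): 22−10=12 → M
D(3): 3−10=-7≡19 → T
R(17): 17−10=7 → H
B(1): 1−10=-9≡17 → R
T(19): 19−10=9 → J
V(21): 21−10=11 → L
Q(16): 16−10=6 → G

KAMTHRJLG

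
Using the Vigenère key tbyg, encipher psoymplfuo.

itmefqjlnp

Repeat the key across the message: tbygtbygtb
p(15)+t(19): 34≡8 → i
s(18)+b(1): 19 → t
o(14)+y(24): 38≡12 → m
y(24)+g(6): 30≡4 → e
m(12)+t(19): 31≡5 → f
p(15)+b(1): 16 → q
l(11)+y(24): 35≡9 → j
f(5)+g(6): 11 → l
u(20)+t(19): 39≡13 → n
o(14)+b(1): 15 → p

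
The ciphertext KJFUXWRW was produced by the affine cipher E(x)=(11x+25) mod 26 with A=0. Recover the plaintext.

The inverse of 11 mod 26 is 19, since 11·19=209≡1. Apply D(y)=19·(y−25) mod 26:
K(10): 19·(10−25)=-285≡1 → B
J(9): 19·(9−25)=-304≡8 → I
F(5): 19·(5−25)=-380≡10 → K
U(20): 19·(20−25)=-95≡9 → J
X(23): 19·(23−25)=-38≡14 → O
W(22): 19·(22−25)=-57≡21 → V
R(17): 19·(17−25)=-152≡4 → E
W(22): 19·(22−25)=-57≡21 → V

BIKJOVEV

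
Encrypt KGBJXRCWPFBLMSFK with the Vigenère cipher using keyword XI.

HOYRUZZEMNYTJACS

Repeat the key across the message: XIXIXIXIXIXIXIXI
K(10)+X(23): 33≡7 → H
G(6)+I(8): 14 → O
B(1)+X(23): 24 → Y
J(9)+I(8): 17 → R
X(23)+X(23): 46≡20 → U
R(17)+I(8): 25 → Z
C(2)+X(23): 25 → Z
W(22)+I(8): 30≡4 → E
P(15)+X(23): 38≡12 → M
F(5)+I(8): 13 → N
B(1)+X(23): 24 → Y
L(11)+I(8): 19 → T
M(12)+X(23): 35≡9 → J
S(18)+I(8): 26≡0 → A
F(5)+X(23): 28≡2 → C
K(10)+I(8): 18 → S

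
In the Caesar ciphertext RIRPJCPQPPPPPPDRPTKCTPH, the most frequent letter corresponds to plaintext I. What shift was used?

The most frequent ciphertext letter is P (appears 10 times).
P is position 15; I is position 8.
Shift = 7.

7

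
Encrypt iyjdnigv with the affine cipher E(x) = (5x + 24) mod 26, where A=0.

i(8): 5·8+24=64≡12 → m
y(24): 5·24+24=144≡14 → o
j(9): 5·9+24=69≡17 → r
d(3): 5·3+24=39≡13 → n
n(13): 5·13+24=89≡11 → l
i(8): 5·8+24=64≡12 → m
g(6): 5·6+24=54≡2 → c
v(21): 5·21+24=129≡25 → z

mornlmcz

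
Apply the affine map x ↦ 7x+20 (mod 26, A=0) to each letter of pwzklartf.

p(15): 7·15+20=125≡21 → v
w(22): 7·22+20=174≡18 → s
z(25): 7·25+20=195≡13 → n
k(10): 7·10+20=90≡12 → m
l(11): 7·11+20=97≡19 → t
a(0): 7·0+20=20 → u
r(17): 7·17+20=139≡9 → j
t(19): 7·19+20=153≡23 → x
f(5): 7·5+20=55≡3 → d

vsnmtujxd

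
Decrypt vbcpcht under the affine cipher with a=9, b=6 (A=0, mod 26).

The inverse of 9 mod 26 is 3, since 9·3=27≡1. Apply D(y)=3·(y−6) mod 26:
v(21): 3·(21−6)=45≡19 → t
b(1): 3·(1−6)=-15≡11 → l
c(2): 3·(2−6)=-12≡14 → o
p(15): 3·(15−6)=27≡1 → b
c(2): 3·(2−6)=-12≡14 → o
h(7): 3·(7−6)=3 → d
t(19): 3·(19−6)=39≡13 → n

tlobodn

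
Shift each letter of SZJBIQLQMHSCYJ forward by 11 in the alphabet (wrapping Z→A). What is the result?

S(18): 18+11=29≡3 → D
Z(25): 25+11=36≡10 → K
J(9): 9+11=20 → U
B(1): 1+11=12 → M
I(8): 8+11=19 → T
Q(16): 16+11=27≡1 → B
L(11): 11+11=22 → W
Q(16): 16+11=27≡1 → B
M(12): 12+11=23 → X
H(7): 7+11=18 → S
S(18): 18+11=29≡3 → D
C(2): 2+11=13 → N
Y(24): 24+11=35≡9 → J
J(9): 9+11=20 → U

DKUMTBWBXSDNJU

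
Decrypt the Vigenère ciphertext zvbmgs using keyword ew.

vzxqcw

Repeat the key across the ciphertext: ewewew
z(25)−e(4): 21 → v
v(21)−w(22): -1≡25 → z
b(1)−e(4): -3≡23 → x
m(12)−w(22): -10≡16 → q
g(6)−e(4): 2 → c
s(18)−w(22): -4≡22 → w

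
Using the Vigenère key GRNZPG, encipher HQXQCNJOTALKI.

Repeat the key across the message: GRNZPGGRNZPGG
H(7)+G(6): 13 → N
Q(16)+R(17): 33≡7 → H
X(23)+N(13): 36≡10 → K
Q(16)+Z(25): 41≡15 → P
C(2)+P(15): 17 → R
N(13)+G(6): 19 → T
J(9)+G(6): 15 → P
O(14)+R(17): 31≡5 → F
T(19)+N(13): 32≡6 → G
A(0)+Z(25): 25 → Z
L(11)+P(15): 26≡0 → A
K(10)+G(6): 16 → Q
I(8)+G(6): 14 → O

NHKPRTPFGZAQO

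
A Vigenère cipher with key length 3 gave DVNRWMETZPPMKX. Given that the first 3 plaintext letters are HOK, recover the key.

WHD

Subtract each crib letter from the matching ciphertext letter (mod 26):
D(3)−H(7)=-4≡22 → W
V(21)−O(14)=7 → H
N(13)−K(10)=3 → D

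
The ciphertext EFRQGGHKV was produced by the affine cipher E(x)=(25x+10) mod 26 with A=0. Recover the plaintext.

The inverse of 25 mod 26 is 25, since 25·25=625≡1. Apply D(y)=25·(y−10) mod 26:
E(4): 25·(4−10)=-150≡6 → G
F(5): 25·(5−10)=-125≡5 → F
R(17): 25·(17−10)=175≡19 → T
Q(16): 25·(16−10)=150≡20 → U
G(6): 25·(6−10)=-100≡4 → E
G(6): 25·(6−10)=-100≡4 → E
H(7): 25·(7−10)=-75≡3 → D
K(10): 25·(10−10)=0 → A
V(21): 25·(21−10)=275≡15 → P

GFTUEEDAP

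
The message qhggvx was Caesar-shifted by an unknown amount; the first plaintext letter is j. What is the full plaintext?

From the crib: q(16)−j(9)=7, so the shift is 7.
Subtract 7 from each ciphertext letter:
q(16): 16−7=9 → j
h(7): 7−7=0 → a
g(6): 6−7=-1≡25 → z
g(6): 6−7=-1≡25 → z
v(21): 21−7=14 → o
x(23): 23−7=16 → q

jazzoq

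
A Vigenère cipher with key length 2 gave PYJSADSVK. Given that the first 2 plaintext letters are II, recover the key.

Subtract each crib letter from the matching ciphertext letter (mod 26):
P(15)−I(8)=7 → H
Y(24)−I(8)=16 → Q

HQ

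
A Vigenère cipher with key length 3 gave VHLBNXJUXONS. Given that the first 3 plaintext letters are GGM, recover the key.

Subtract each crib letter from the matching ciphertext letter (mod 26):
V(21)−G(6)=15 → P
H(7)−G(6)=1 → B
L(11)−M(12)=-1≡25 → Z

PBZ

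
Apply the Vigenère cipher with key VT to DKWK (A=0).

Repeat the key across the message: VTVT
D(3)+V(21): 24 → Y
K(10)+T(19): 29≡3 → D
W(22)+V(21): 43≡17 → R
K(10)+T(19): 29≡3 → D

YDRD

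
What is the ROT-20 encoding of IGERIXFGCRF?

CAYLCRZAWLZ

I(8): 8+20=28≡2 → C
G(6): 6+20=26≡0 → A
E(4): 4+20=24 → Y
R(17): 17+20=37≡11 → L
I(8): 8+20=28≡2 → C
X(23): 23+20=43≡17 → R
F(5): 5+20=25 → Z
G(6): 6+20=26≡0 → A
C(2): 2+20=22 → W
R(17): 17+20=37≡11 → L
F(5): 5+20=25 → Z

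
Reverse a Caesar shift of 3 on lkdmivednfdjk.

ihajfsbakcagh

l(11): 11−3=8 → i
k(10): 10−3=7 → h
d(3): 3−3=0 → a
m(12): 12−3=9 → j
i(8): 8−3=5 → f
v(21): 21−3=18 → s
e(4): 4−3=1 → b
d(3): 3−3=0 → a
n(13): 13−3=10 → k
f(5): 5−3=2 → c
d(3): 3−3=0 → a
j(9): 9−3=6 → g
k(10): 10−3=7 → h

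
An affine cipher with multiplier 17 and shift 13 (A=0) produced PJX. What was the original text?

The inverse of 17 mod 26 is 23, since 17·23=391≡1. Apply D(y)=23·(y−13) mod 26:
P(15): 23·(15−13)=46≡20 → U
J(9): 23·(9−13)=-92≡12 → M
X(23): 23·(23−13)=230≡22 → W

UMW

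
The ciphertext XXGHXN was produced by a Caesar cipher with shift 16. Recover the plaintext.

X(23): 23−16=7 → H
X(23): 23−16=7 → H
G(6): 6−16=-10≡16 → Q
H(7): 7−16=-9≡17 → R
X(23): 23−16=7 → H
N(13): 13−16=-3≡23 → X

HHQRHX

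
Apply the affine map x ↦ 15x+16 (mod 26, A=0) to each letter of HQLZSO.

RWZBAS

H(7): 15·7+16=121≡17 → R
Q(16): 15·16+16=256≡22 → W
L(11): 15·11+16=181≡25 → Z
Z(25): 15·25+16=391≡1 → B
S(18): 15·18+16=286≡0 → A
O(14): 15·14+16=226≡18 → S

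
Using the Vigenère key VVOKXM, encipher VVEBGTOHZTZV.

QQSLDFJCNDWH

Repeat the key across the message: VVOKXMVVOKXM
V(21)+V(21): 42≡16 → Q
V(21)+V(21): 42≡16 → Q
E(4)+O(14): 18 → S
B(1)+K(10): 11 → L
G(6)+X(23): 29≡3 → D
T(19)+M(12): 31≡5 → F
O(14)+V(21): 35≡9 → J
H(7)+V(21): 28≡2 → C
Z(25)+O(14): 39≡13 → N
T(19)+K(10): 29≡3 → D
Z(25)+X(23): 48≡22 → W
V(21)+M(12): 33≡7 → H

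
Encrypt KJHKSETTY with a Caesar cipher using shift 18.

K(10): 10+18=28≡2 → C
J(9): 9+18=27≡1 → B
H(7): 7+18=25 → Z
K(10): 10+18=28≡2 → C
S(18): 18+18=36≡10 → K
E(4): 4+18=22 → W
T(19): 19+18=37≡11 → L
T(19): 19+18=37≡11 → L
Y(24): 24+18=42≡16 → Q

CBZCKWLLQ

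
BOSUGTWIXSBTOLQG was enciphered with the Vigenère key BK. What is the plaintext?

Repeat the key across the ciphertext: BKBKBKBKBKBKBKBK
B(1)−B(1): 0 → A
O(14)−K(10): 4 → E
S(18)−B(1): 17 → R
U(20)−K(10): 10 → K
G(6)−B(1): 5 → F
T(19)−K(10): 9 → J
W(22)−B(1): 21 → V
I(8)−K(10): -2≡24 → Y
X(23)−B(1): 22 → W
S(18)−K(10): 8 → I
B(1)−B(1): 0 → A
T(19)−K(10): 9 → J
O(14)−B(1): 13 → N
L(11)−K(10): 1 → B
Q(16)−B(1): 15 → P
G(6)−K(10): -4≡22 → W

AERKFJVYWIAJNBPW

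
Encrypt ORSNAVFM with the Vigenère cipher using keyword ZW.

Repeat the key across the message: ZWZWZWZW
O(14)+Z(25): 39≡13 → N
R(17)+W(22): 39≡13 → N
S(18)+Z(25): 43≡17 → R
N(13)+W(22): 35≡9 → J
A(0)+Z(25): 25 → Z
V(21)+W(22): 43≡17 → R
F(5)+Z(25): 30≡4 → E
M(12)+W(22): 34≡8 → I

NNRJZREI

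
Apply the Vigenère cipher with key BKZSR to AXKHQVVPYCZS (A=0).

BHJZHWFOQTAC

Repeat the key across the message: BKZSRBKZSRBK
A(0)+B(1): 1 → B
X(23)+K(10): 33≡7 → H
K(10)+Z(25): 35≡9 → J
H(7)+S(18): 25 → Z
Q(16)+R(17): 33≡7 → H
V(21)+B(1): 22 → W
V(21)+K(10): 31≡5 → F
P(15)+Z(25): 40≡14 → O
Y(24)+S(18): 42≡16 → Q
C(2)+R(17): 19 → T
Z(25)+B(1): 26≡0 → A
S(18)+K(10): 28≡2 → C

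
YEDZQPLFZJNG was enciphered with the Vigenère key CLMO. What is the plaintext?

Repeat the key across the ciphertext: CLMOCLMOCLMO
Y(24)−C(2): 22 → W
E(4)−L(11): -7≡19 → T
D(3)−M(12): -9≡17 → R
Z(25)−O(14): 11 → L
Q(16)−C(2): 14 → O
P(15)−L(11): 4 → E
L(11)−M(12): -1≡25 → Z
F(5)−O(14): -9≡17 → R
Z(25)−C(2): 23 → X
J(9)−L(11): -2≡24 → Y
N(13)−M(12): 1 → B
G(6)−O(14): -8≡18 → S

WTRLOEZRXYBS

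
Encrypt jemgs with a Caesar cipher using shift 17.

avdxj

j(9): 9+17=26≡0 → a
e(4): 4+17=21 → v
m(12): 12+17=29≡3 → d
g(6): 6+17=23 → x
s(18): 18+17=35≡9 → j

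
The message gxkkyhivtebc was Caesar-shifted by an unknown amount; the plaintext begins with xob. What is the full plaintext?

xobbpyzmkvst

From the crib: g(6)−x(23)=-17≡9, so the shift is 9.
Subtract 9 from each ciphertext letter:
g(6): 6−9=-3≡23 → x
x(23): 23−9=14 → o
k(10): 10−9=1 → b
k(10): 10−9=1 → b
y(24): 24−9=15 → p
h(7): 7−9=-2≡24 → y
i(8): 8−9=-1≡25 → z
v(21): 21−9=12 → m
t(19): 19−9=10 → k
e(4): 4−9=-5≡21 → v
b(1): 1−9=-8≡18 → s
c(2): 2−9=-7≡19 → t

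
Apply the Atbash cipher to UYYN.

FBBM

U(20) → F(5)
Y(24) → B(1)
Y(24) → B(1)
N(13) → M(12)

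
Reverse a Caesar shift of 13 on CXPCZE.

PKCPMR

C(2): 2−13=-11≡15 → P
X(23): 23−13=10 → K
P(15): 15−13=2 → C
C(2): 2−13=-11≡15 → P
Z(25): 25−13=12 → M
E(4): 4−13=-9≡17 → R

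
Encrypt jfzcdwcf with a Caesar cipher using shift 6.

j(9): 9+6=15 → p
f(5): 5+6=11 → l
z(25): 25+6=31≡5 → f
c(2): 2+6=8 → i
d(3): 3+6=9 → j
w(22): 22+6=28≡2 → c
c(2): 2+6=8 → i
f(5): 5+6=11 → l

plfijcil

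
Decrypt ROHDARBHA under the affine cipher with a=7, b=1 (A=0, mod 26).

The inverse of 7 mod 26 is 15, since 7·15=105≡1. Apply D(y)=15·(y−1) mod 26:
R(17): 15·(17−1)=240≡6 → G
O(14): 15·(14−1)=195≡13 → N
H(7): 15·(7−1)=90≡12 → M
D(3): 15·(3−1)=30≡4 → E
A(0): 15·(0−1)=-15≡11 → L
R(17): 15·(17−1)=240≡6 → G
B(1): 15·(1−1)=0 → A
H(7): 15·(7−1)=90≡12 → M
A(0): 15·(0−1)=-15≡11 → L

GNMELGAML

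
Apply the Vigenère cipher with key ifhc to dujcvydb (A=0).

lzqeddkd

Repeat the key across the message: ifhcifhc
d(3)+i(8): 11 → l
u(20)+f(5): 25 → z
j(9)+h(7): 16 → q
c(2)+c(2): 4 → e
v(21)+i(8): 29≡3 → d
y(24)+f(5): 29≡3 → d
d(3)+h(7): 10 → k
b(1)+c(2): 3 → d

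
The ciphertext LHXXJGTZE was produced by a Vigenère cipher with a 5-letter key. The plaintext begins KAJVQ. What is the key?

Subtract each crib letter from the matching ciphertext letter (mod 26):
L(11)−K(10)=1 → B
H(7)−A(0)=7 → H
X(23)−J(9)=14 → O
X(23)−V(21)=2 → C
J(9)−Q(16)=-7≡19 → T

BHOCT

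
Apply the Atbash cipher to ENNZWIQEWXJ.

E(4) → V(21)
N(13) → M(12)
N(13) → M(12)
Z(25) → A(0)
W(22) → D(3)
I(8) → R(17)
Q(16) → J(9)
E(4) → V(21)
W(22) → D(3)
X(23) → C(2)
J(9) → Q(16)

VMMADRJVDCQ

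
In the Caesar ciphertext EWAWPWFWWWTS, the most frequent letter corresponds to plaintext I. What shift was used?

14

The most frequent ciphertext letter is W (appears 6 times).
W is position 22; I is position 8.
Shift = 14.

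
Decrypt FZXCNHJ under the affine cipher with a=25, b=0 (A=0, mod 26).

VBDYNTR

The inverse of 25 mod 26 is 25, since 25·25=625≡1. Apply D(y)=25·(y−0) mod 26:
F(5): 25·(5−0)=125≡21 → V
Z(25): 25·(25−0)=625≡1 → B
X(23): 25·(23−0)=575≡3 → D
C(2): 25·(2−0)=50≡24 → Y
N(13): 25·(13−0)=325≡13 → N
H(7): 25·(7−0)=175≡19 → T
J(9): 25·(9−0)=225≡17 → R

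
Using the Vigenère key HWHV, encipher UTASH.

Repeat the key across the message: HWHVH
U(20)+H(7): 27≡1 → B
T(19)+W(22): 41≡15 → P
A(0)+H(7): 7 → H
S(18)+V(21): 39≡13 → N
H(7)+H(7): 14 → O

BPHNO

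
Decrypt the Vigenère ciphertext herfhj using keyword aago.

Repeat the key across the ciphertext: aagoaa
h(7)−a(0): 7 → h
e(4)−a(0): 4 → e
r(17)−g(6): 11 → l
f(5)−o(14): -9≡17 → r
h(7)−a(0): 7 → h
j(9)−a(0): 9 → j

helrhj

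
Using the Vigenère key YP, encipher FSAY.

DHYN

Repeat the key across the message: YPYP
F(5)+Y(24): 29≡3 → D
S(18)+P(15): 33≡7 → H
A(0)+Y(24): 24 → Y
Y(24)+P(15): 39≡13 → N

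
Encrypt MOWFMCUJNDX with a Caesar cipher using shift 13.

ZBJSZPHWAQK

M(12): 12+13=25 → Z
O(14): 14+13=27≡1 → B
W(22): 22+13=35≡9 → J
F(5): 5+13=18 → S
M(12): 12+13=25 → Z
C(2): 2+13=15 → P
U(20): 20+13=33≡7 → H
J(9): 9+13=22 → W
N(13): 13+13=26≡0 → A
D(3): 3+13=16 → Q
X(23): 23+13=36≡10 → K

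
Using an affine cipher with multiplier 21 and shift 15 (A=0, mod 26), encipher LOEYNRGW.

MXVZCILJ

L(11): 21·11+15=246≡12 → M
O(14): 21·14+15=309≡23 → X
E(4): 21·4+15=99≡21 → V
Y(24): 21·24+15=519≡25 → Z
N(13): 21·13+15=288≡2 → C
R(17): 21·17+15=372≡8 → I
G(6): 21·6+15=141≡11 → L
W(22): 21·22+15=477≡9 → J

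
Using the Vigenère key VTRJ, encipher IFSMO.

Repeat the key across the message: VTRJV
I(8)+V(21): 29≡3 → D
F(5)+T(19): 24 → Y
S(18)+R(17): 35≡9 → J
M(12)+J(9): 21 → V
O(14)+V(21): 35≡9 → J

DYJVJ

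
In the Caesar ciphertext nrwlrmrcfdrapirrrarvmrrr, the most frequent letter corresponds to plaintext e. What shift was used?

The most frequent ciphertext letter is r (appears 11 times).
r is position 17; e is position 4.
Shift = 13.

13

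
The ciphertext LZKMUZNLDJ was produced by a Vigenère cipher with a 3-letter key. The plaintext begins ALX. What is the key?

Subtract each crib letter from the matching ciphertext letter (mod 26):
L(11)−A(0)=11 → L
Z(25)−L(11)=14 → O
K(10)−X(23)=-13≡13 → N

LON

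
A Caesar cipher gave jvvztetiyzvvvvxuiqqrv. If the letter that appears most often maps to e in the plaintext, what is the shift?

17

The most frequent ciphertext letter is v (appears 7 times).
v is position 21; e is position 4.
Shift = 17.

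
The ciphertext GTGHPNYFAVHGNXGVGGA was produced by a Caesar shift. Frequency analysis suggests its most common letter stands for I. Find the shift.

The most frequent ciphertext letter is G (appears 6 times).
G is position 6; I is position 8.
Shift = -2≡24.

24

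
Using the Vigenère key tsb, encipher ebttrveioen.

xtumjwxapxf

Repeat the key across the message: tsbtsbtsbts
e(4)+t(19): 23 → x
b(1)+s(18): 19 → t
t(19)+b(1): 20 → u
t(19)+t(19): 38≡12 → m
r(17)+s(18): 35≡9 → j
v(21)+b(1): 22 → w
e(4)+t(19): 23 → x
i(8)+s(18): 26≡0 → a
o(14)+b(1): 15 → p
e(4)+t(19): 23 → x
n(13)+s(18): 31≡5 → f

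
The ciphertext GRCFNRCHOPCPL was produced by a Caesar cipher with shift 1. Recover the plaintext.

FQBEMQBGNOBOK

G(6): 6−1=5 → F
R(17): 17−1=16 → Q
C(2): 2−1=1 → B
F(5): 5−1=4 → E
N(13): 13−1=12 → M
R(17): 17−1=16 → Q
C(2): 2−1=1 → B
H(7): 7−1=6 → G
O(14): 14−1=13 → N
P(15): 15−1=14 → O
C(2): 2−1=1 → B
P(15): 15−1=14 → O
L(11): 11−1=10 → K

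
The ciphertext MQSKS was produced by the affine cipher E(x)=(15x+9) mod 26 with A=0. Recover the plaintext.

The inverse of 15 mod 26 is 7, since 15·7=105≡1. Apply D(y)=7·(y−9) mod 26:
M(12): 7·(12−9)=21 → V
Q(16): 7·(16−9)=49≡23 → X
S(18): 7·(18−9)=63≡11 → L
K(10): 7·(10−9)=7 → H
S(18): 7·(18−9)=63≡11 → L

VXLHL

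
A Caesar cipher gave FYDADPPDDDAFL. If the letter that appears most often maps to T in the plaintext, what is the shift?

10

The most frequent ciphertext letter is D (appears 5 times).
D is position 3; T is position 19.
Shift = -16≡10.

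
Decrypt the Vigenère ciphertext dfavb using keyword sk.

lvilj

Repeat the key across the ciphertext: sksks
d(3)−s(18): -15≡11 → l
f(5)−k(10): -5≡21 → v
a(0)−s(18): -18≡8 → i
v(21)−k(10): 11 → l
b(1)−s(18): -17≡9 → j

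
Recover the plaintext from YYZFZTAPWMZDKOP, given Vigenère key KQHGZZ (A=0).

Repeat the key across the ciphertext: KQHGZZKQHGZZKQH
Y(24)−K(10): 14 → O
Y(24)−Q(16): 8 → I
Z(25)−H(7): 18 → S
F(5)−G(6): -1≡25 → Z
Z(25)−Z(25): 0 → A
T(19)−Z(25): -6≡20 → U
A(0)−K(10): -10≡16 → Q
P(15)−Q(16): -1≡25 → Z
W(22)−H(7): 15 → P
M(12)−G(6): 6 → G
Z(25)−Z(25): 0 → A
D(3)−Z(25): -22≡4 → E
K(10)−K(10): 0 → A
O(14)−Q(16): -2≡24 → Y
P(15)−H(7): 8 → I

OISZAUQZPGAEAYI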